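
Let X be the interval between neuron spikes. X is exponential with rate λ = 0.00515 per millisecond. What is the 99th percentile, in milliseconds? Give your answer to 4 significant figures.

894.2

Set 1 − e^(−λt) = 0.99, so t = −ln(0.01)/λ = 4.6052/0.00515 ≈ 894.208 milliseconds.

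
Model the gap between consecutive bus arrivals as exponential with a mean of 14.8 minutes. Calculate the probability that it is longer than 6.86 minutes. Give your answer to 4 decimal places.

0.6291

The rate is λ = 1/14.8 = 0.0675676 per minute.
P(X > 6.86) = e^(−λ·6.86) = e^(−0.46351) ≈ 0.6291.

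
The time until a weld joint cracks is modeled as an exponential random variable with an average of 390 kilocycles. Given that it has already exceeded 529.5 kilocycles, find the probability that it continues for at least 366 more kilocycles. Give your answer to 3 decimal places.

0.391

The rate is λ = 1/390 = 0.0025641 per kilocycle.
The exponential is memoryless, so the remaining time is again Exp(λ): the condition X > 529.5 is irrelevant.
P(X > 366) = e^(−0.93846) ≈ 0.391.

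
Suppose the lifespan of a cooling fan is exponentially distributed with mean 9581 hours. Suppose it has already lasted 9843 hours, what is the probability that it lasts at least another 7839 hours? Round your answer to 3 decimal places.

The rate is λ = 1/9581 = 0.000104373 per hour.
P(X > s+t | X > s) = e^(−λ(s+t))/e^(−λs) = e^(−λt), independent of s = 9843.
P(X > 7839) = e^(−0.81818) ≈ 0.441.

0.441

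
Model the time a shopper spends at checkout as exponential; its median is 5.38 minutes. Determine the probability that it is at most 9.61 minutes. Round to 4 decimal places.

0.7101

For an exponential, median = ln(2)/λ, so λ = ln 2 / 5.38 = 0.128838 per minute.
P(X ≤ 9.61) = 1 − e^(−λ·9.61) = 1 − e^(−1.2381) ≈ 0.7101.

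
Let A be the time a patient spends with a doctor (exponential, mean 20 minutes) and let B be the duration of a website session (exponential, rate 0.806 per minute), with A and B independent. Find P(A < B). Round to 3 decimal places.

0.058

λ_1 = 1/20 = 0.05, λ_2 = 0.806.
For independent exponentials, P(A < B) = λ_1/(λ_1+λ_2) = 0.05/0.856 ≈ 0.058.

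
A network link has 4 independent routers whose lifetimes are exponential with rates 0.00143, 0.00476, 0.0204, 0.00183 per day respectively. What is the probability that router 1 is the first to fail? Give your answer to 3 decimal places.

The time to first failure is exponential with rate Σλ = 0.00143 + 0.00476 + 0.0204 + 0.00183 = 0.02842.
P(router 1 first) = λ_1/Σλ = 0.00143/0.02842 ≈ 0.050.

0.050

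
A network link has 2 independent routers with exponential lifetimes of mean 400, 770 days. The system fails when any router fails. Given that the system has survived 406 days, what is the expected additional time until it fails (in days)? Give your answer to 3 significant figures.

First-failure rate Σλ = 1/400 + 1/770 = 0.0037987.
By memorylessness the expected residual is 1/Σλ = 263.248 days, regardless of the 406 already elapsed.

263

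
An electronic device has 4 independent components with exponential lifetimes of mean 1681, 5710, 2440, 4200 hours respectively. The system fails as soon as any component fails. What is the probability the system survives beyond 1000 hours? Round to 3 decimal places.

The first failure time is exponential with rate Σλ_i = 1/1681 + 1/5710 + 1/2440 + 1/4200 = 0.00141795 per hour.
P(min > 1000) = e^(−0.00141795·1000) = e^(−1.4179) ≈ 0.242.

0.242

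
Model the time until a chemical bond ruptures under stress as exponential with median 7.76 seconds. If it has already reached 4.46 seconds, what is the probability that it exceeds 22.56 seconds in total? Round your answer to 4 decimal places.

0.1985

For an exponential, median = ln(2)/λ, so λ = ln 2 / 7.76 = 0.0893231 per second.
By the memoryless property, P(X > 4.46+18.1 | X > 4.46) = P(X > 18.1).
P(X > 18.1) = e^(−1.6167) ≈ 0.1985.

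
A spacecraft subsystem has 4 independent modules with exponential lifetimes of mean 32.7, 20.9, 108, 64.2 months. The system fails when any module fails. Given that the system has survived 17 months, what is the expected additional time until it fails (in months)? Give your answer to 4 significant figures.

9.684

First-failure rate Σλ = 1/32.7 + 1/20.9 + 1/108 + 1/64.2 = 0.103264.
By memorylessness the expected residual is 1/Σλ = 9.68396 months, regardless of the 17 already elapsed.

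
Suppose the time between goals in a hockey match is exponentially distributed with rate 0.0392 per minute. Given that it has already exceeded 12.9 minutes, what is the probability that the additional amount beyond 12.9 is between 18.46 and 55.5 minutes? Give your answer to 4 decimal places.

Memoryless: the residual past 12.9 is again Exp(λ).
P(18.46 < residual < 55.5) = e^(−λ·18.46) − e^(−λ·55.5) = 0.48499 − 0.11354 ≈ 0.3714.

0.3714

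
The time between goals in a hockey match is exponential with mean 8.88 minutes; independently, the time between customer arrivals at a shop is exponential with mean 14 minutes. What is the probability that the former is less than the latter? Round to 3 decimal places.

0.612

λ_1 = 1/8.88 = 0.112613, λ_2 = 1/14 = 0.0714286.
For independent exponentials, P(the former < the latter) = λ_1/(λ_1+λ_2) = 0.112613/0.184041 ≈ 0.612.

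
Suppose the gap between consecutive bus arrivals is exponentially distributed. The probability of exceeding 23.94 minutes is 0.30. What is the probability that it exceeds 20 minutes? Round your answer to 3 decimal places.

0.366

e^(−λ·23.94) = 0.30 ⇒ λ = −ln(0.30)/23.94 = 0.0502913.
P(X > 20) = e^(−0.0502913·20) = e^(−1.0058) ≈ 0.366.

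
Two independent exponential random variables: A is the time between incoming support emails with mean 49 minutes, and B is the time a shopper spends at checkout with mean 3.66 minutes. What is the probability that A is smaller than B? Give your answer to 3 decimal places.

0.070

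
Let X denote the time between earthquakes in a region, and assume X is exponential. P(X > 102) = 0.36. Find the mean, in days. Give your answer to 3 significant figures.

e^(−λ·102) = 0.36 ⇒ λ = −ln(0.36)/102 = 0.0100162.
Mean = 1/λ = 99.8384 days.

99.8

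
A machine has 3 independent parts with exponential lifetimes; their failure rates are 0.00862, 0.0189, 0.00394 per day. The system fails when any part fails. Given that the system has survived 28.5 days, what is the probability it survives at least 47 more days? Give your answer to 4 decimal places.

0.2280

Time to first failure ~ Exp(Σλ) with Σλ = 0.03146.
By memorylessness, P(T > 28.5+47 | T > 28.5) = P(T > 47) = e^(−0.03146·47) ≈ 0.2280.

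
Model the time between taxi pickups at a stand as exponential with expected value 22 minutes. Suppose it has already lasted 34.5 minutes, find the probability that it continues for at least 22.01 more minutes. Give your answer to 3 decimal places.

0.368

The rate is λ = 1/22 = 0.0454545 per minute.
By the memoryless property, P(X > 34.5+22.01 | X > 34.5) = P(X > 22.01).
P(X > 22.01) = e^(−1.0005) ≈ 0.368.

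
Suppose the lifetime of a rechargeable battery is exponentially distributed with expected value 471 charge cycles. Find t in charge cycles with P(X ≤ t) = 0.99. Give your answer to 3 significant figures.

2170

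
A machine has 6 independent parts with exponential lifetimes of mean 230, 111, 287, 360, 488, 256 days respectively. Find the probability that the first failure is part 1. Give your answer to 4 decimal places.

Rates: λ_i = 1/mean_i → 0.00434783, 0.00900901, 0.00348432, 0.00277778, 0.00204918, 0.00390625; Σλ = 0.0255744.
P(part 1 first) = λ_1/Σλ = 0.00434783/0.0255744 ≈ 0.1700.

0.1700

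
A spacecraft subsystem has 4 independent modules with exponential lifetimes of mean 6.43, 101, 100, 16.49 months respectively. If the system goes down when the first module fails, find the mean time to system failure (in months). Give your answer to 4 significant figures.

4.236

The first failure time is exponential with rate Σλ_i = 1/6.43 + 1/101 + 1/100 + 1/16.49 = 0.236065 per month.
E[min] = 1/Σλ = 1/0.236065 = 4.23613 months.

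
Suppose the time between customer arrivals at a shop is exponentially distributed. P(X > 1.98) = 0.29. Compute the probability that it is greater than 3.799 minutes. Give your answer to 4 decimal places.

0.0930

e^(−λ·1.98) = 0.29 ⇒ λ = −ln(0.29)/1.98 = 0.625189.
P(X > 3.799) = e^(−0.625189·3.799) = e^(−2.3751) ≈ 0.0930.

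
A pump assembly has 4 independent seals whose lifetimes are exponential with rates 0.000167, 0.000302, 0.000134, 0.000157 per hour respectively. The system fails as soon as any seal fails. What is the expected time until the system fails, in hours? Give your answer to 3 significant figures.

1320

The time to first failure is exponential with rate Σλ = 0.000167 + 0.000302 + 0.000134 + 0.000157 = 0.00076.
E[min] = 1/Σλ = 1/0.00076 = 1315.79 hours.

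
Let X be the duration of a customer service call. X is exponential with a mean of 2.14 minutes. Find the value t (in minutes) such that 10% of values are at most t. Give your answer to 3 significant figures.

The rate is λ = 1/2.14 = 0.46729 per minute.
Set 1 − e^(−λt) = 0.1, so t = −ln(0.9)/λ = 0.10536/0.46729 ≈ 0.225472 minutes.

0.225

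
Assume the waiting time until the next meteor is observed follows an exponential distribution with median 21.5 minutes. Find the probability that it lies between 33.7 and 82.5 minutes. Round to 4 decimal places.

0.2674

For an exponential, median = ln(2)/λ, so λ = ln 2 / 21.5 = 0.0322394 per minute.
P(33.7 < X < 82.5) = e^(−λ·33.7) − e^(−λ·82.5) = 0.33741 − 0.06997 ≈ 0.2674.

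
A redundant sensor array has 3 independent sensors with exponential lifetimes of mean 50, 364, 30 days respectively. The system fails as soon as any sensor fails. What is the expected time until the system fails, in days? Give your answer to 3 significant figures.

17.8

The first failure time is exponential with rate Σλ_i = 1/50 + 1/364 + 1/30 = 0.0560806 per day.
E[min] = 1/Σλ = 1/0.0560806 = 17.8315 days.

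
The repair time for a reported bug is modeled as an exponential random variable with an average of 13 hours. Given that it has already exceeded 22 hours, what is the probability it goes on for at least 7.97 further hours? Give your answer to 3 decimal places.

The rate is λ = 1/13 = 0.0769231 per hour.
The exponential is memoryless, so the remaining time is again Exp(λ): the condition X > 22 is irrelevant.
P(X > 7.97) = e^(−0.61308) ≈ 0.542.

0.542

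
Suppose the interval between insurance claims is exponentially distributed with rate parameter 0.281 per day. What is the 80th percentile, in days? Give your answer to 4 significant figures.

Set 1 − e^(−λt) = 0.8, so t = −ln(0.2)/λ = 1.6094/0.281 ≈ 5.72754 days.

5.728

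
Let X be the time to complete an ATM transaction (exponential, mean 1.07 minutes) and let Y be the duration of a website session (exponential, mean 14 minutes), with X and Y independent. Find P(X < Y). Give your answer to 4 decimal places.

λ_1 = 1/1.07 = 0.934579, λ_2 = 1/14 = 0.0714286.
For independent exponentials, P(X < Y) = λ_1/(λ_1+λ_2) = 0.934579/1.00601 ≈ 0.9290.

0.9290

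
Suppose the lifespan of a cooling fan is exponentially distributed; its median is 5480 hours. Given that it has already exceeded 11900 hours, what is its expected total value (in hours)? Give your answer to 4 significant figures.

For an exponential, median = ln(2)/λ, so λ = ln 2 / 5480 = 0.000126487 per hour.
By memorylessness, E[X | X > 11900] = 11900 + 1/λ = 11900 + 7905.97 = 19806 hours.

19810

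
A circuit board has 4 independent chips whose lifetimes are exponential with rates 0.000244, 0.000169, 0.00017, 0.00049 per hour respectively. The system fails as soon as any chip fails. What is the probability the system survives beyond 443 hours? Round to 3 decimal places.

The time to first failure is exponential with rate Σλ = 0.000244 + 0.000169 + 0.00017 + 0.00049 = 0.001073.
P(min > 443) = e^(−0.001073·443) = e^(−0.47534) ≈ 0.622.

0.622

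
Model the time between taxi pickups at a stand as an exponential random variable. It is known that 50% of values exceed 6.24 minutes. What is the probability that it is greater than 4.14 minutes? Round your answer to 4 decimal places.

e^(−λ·6.24) = 0.50 ⇒ λ = −ln(0.50)/6.24 = 0.111081.
P(X > 4.14) = e^(−0.111081·4.14) = e^(−0.45988) ≈ 0.6314.

0.6314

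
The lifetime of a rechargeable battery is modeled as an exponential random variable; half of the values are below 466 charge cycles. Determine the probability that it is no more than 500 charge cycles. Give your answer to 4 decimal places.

0.5247

For an exponential, median = ln(2)/λ, so λ = ln 2 / 466 = 0.00148744 per charge cycle.
P(X ≤ 500) = 1 − e^(−λ·500) = 1 − e^(−0.74372) ≈ 0.5247.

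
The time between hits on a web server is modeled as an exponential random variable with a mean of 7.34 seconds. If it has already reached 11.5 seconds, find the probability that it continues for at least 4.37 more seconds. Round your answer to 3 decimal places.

0.551

The rate is λ = 1/7.34 = 0.13624 per second.
The exponential is memoryless, so the remaining time is again Exp(λ): the condition X > 11.5 is irrelevant.
P(X > 4.37) = e^(−0.59537) ≈ 0.551.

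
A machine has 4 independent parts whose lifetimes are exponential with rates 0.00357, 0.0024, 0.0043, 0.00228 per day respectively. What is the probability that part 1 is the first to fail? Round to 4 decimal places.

The time to first failure is exponential with rate Σλ = 0.00357 + 0.0024 + 0.0043 + 0.00228 = 0.01255.
P(part 1 first) = λ_1/Σλ = 0.00357/0.01255 ≈ 0.2845.

0.2845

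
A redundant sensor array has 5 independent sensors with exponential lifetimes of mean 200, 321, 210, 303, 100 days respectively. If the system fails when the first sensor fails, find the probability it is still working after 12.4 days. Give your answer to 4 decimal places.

The first failure time is exponential with rate Σλ_i = 1/200 + 1/321 + 1/210 + 1/303 + 1/100 = 0.0261775 per day.
P(min > 12.4) = e^(−0.0261775·12.4) = e^(−0.3246) ≈ 0.7228.

0.7228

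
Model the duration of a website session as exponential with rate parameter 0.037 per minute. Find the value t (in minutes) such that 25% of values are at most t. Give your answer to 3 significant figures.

Set 1 − e^(−λt) = 0.25, so t = −ln(0.75)/λ = 0.28768/0.037 ≈ 7.77519 minutes.

7.78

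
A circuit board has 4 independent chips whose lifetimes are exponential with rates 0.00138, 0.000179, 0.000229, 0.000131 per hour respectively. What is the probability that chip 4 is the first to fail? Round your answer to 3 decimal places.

0.068

The time to first failure is exponential with rate Σλ = 0.00138 + 0.000179 + 0.000229 + 0.000131 = 0.001919.
P(chip 4 first) = λ_4/Σλ = 0.000131/0.001919 ≈ 0.068.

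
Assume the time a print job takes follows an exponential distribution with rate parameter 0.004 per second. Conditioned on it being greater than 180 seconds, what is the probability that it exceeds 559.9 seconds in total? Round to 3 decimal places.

By the memoryless property, P(X > 180+379.9 | X > 180) = P(X > 379.9).
P(X > 379.9) = e^(−1.5196) ≈ 0.219.

0.219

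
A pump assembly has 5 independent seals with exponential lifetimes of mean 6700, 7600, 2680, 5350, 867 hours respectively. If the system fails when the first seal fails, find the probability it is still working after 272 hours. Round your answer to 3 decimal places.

The first failure time is exponential with rate Σλ_i = 1/6700 + 1/7600 + 1/2680 + 1/5350 + 1/867 = 0.00199429 per hour.
P(min > 272) = e^(−0.00199429·272) = e^(−0.54245) ≈ 0.581.

0.581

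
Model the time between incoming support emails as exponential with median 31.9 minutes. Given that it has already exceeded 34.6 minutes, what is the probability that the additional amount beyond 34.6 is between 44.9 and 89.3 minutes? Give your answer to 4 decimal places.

0.2333

For an exponential, median = ln(2)/λ, so λ = ln 2 / 31.9 = 0.0217288 per minute.
Memoryless: the residual past 34.6 is again Exp(λ).
P(44.9 < residual < 89.3) = e^(−λ·44.9) − e^(−λ·89.3) = 0.37696 − 0.14365 ≈ 0.2333.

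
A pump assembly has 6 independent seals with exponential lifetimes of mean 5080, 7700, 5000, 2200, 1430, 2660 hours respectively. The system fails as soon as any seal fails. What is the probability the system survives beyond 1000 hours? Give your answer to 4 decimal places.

0.1279

The first failure time is exponential with rate Σλ_i = 1/5080 + 1/7700 + 1/5000 + 1/2200 + 1/1430 + 1/2660 = 0.00205651 per hour.
P(min > 1000) = e^(−0.00205651·1000) = e^(−2.0565) ≈ 0.1279.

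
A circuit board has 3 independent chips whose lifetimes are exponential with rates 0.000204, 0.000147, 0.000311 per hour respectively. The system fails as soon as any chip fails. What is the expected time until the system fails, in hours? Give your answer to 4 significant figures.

The time to first failure is exponential with rate Σλ = 0.000204 + 0.000147 + 0.000311 = 0.000662.
E[min] = 1/Σλ = 1/0.000662 = 1510.57 hours.

1511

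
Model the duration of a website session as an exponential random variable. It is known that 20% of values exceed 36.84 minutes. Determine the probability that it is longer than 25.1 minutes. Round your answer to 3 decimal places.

e^(−λ·36.84) = 0.20 ⇒ λ = −ln(0.20)/36.84 = 0.0436872.
P(X > 25.1) = e^(−0.0436872·25.1) = e^(−1.0965) ≈ 0.334.

0.334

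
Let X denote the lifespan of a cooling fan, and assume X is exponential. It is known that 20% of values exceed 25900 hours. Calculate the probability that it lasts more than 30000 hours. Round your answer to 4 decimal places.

0.1550

e^(−λ·25900) = 0.20 ⇒ λ = −ln(0.20)/25900 = 0.0000621405.
P(X > 30000) = e^(−0.0000621405·30000) = e^(−1.8642) ≈ 0.1550.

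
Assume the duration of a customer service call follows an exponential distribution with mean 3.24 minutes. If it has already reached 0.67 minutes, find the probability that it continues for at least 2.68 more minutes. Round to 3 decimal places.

0.437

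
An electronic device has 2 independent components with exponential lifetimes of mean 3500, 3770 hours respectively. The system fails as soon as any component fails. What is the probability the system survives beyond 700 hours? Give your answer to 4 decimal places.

The first failure time is exponential with rate Σλ_i = 1/3500 + 1/3770 = 0.000550966 per hour.
P(min > 700) = e^(−0.000550966·700) = e^(−0.38568) ≈ 0.6800.

0.6800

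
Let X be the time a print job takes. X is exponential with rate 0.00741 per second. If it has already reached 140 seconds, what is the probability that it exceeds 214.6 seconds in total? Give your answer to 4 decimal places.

By the memoryless property, P(X > 140+74.6 | X > 140) = P(X > 74.6).
P(X > 74.6) = e^(−0.55279) ≈ 0.5753.

0.5753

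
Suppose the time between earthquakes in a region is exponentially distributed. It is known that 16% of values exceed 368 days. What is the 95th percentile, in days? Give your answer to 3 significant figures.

602

e^(−λ·368) = 0.16 ⇒ λ = −ln(0.16)/368 = 0.00497984.
95th percentile: 1 − e^(−λt) = 0.95, t = −ln(0.05)/λ = 601.572 days.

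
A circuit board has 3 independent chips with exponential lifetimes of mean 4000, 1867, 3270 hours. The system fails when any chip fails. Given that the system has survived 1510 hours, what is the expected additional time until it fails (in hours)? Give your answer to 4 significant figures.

First-failure rate Σλ = 1/4000 + 1/1867 + 1/3270 = 0.00109143.
By memorylessness the expected residual is 1/Σλ = 916.23 hours, regardless of the 1510 already elapsed.

916.2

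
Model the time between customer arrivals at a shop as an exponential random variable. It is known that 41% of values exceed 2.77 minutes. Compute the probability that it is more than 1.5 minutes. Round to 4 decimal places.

0.6170

e^(−λ·2.77) = 0.41 ⇒ λ = −ln(0.41)/2.77 = 0.321877.
P(X > 1.5) = e^(−0.321877·1.5) = e^(−0.48281) ≈ 0.6170.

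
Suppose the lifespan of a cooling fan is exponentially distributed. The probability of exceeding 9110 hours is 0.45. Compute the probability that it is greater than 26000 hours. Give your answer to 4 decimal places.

e^(−λ·9110) = 0.45 ⇒ λ = −ln(0.45)/9110 = 0.0000876518.
P(X > 26000) = e^(−0.0000876518·26000) = e^(−2.2789) ≈ 0.1024.

0.1024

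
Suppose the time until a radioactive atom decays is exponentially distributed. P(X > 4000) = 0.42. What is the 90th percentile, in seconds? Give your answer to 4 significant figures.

10620

e^(−λ·4000) = 0.42 ⇒ λ = −ln(0.42)/4000 = 0.000216875.
90th percentile: 1 − e^(−λt) = 0.9, t = −ln(0.1)/λ = 10617.1 seconds.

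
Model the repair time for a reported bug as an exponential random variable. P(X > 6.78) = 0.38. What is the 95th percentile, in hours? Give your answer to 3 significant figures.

21.0

e^(−λ·6.78) = 0.38 ⇒ λ = −ln(0.38)/6.78 = 0.142712.
95th percentile: 1 − e^(−λt) = 0.95, t = −ln(0.05)/λ = 20.9915 hours.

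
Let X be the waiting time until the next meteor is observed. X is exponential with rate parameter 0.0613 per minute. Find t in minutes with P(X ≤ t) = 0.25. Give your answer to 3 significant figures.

4.69

Set 1 − e^(−λt) = 0.25, so t = −ln(0.75)/λ = 0.28768/0.0613 ≈ 4.69302 minutes.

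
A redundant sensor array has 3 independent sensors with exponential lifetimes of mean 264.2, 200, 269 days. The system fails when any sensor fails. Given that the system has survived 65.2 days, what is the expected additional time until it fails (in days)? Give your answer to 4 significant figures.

79.98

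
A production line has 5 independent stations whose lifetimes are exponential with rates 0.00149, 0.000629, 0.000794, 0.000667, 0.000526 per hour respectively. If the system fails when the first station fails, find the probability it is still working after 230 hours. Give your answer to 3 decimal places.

0.389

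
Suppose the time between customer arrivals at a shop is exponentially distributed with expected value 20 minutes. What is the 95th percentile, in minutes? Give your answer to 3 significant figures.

The rate is λ = 1/20 = 0.05 per minute.
Set 1 − e^(−λt) = 0.95, so t = −ln(0.05)/λ = 2.9957/0.05 ≈ 59.9146 minutes.

59.9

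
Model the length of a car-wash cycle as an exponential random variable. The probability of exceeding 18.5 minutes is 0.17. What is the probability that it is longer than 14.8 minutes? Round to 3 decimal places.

0.242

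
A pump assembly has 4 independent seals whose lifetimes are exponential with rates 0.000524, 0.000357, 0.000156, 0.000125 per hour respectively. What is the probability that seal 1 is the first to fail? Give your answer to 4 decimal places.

0.4509

The time to first failure is exponential with rate Σλ = 0.000524 + 0.000357 + 0.000156 + 0.000125 = 0.001162.
P(seal 1 first) = λ_1/Σλ = 0.000524/0.001162 ≈ 0.4509.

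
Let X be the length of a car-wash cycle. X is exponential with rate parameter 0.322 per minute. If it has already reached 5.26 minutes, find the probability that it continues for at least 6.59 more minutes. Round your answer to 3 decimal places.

0.120

The exponential is memoryless, so the remaining time is again Exp(λ): the condition X > 5.26 is irrelevant.
P(X > 6.59) = e^(−2.122) ≈ 0.120.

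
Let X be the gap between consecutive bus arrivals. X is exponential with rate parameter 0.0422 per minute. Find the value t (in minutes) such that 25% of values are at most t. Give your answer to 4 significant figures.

Set 1 − e^(−λt) = 0.25, so t = −ln(0.75)/λ = 0.28768/0.0422 ≈ 6.81711 minutes.

6.817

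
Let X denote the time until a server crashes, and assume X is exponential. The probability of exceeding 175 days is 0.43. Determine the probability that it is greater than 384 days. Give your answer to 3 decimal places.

0.157

e^(−λ·175) = 0.43 ⇒ λ = −ln(0.43)/175 = 0.00482269.
P(X > 384) = e^(−0.00482269·384) = e^(−1.8519) ≈ 0.157.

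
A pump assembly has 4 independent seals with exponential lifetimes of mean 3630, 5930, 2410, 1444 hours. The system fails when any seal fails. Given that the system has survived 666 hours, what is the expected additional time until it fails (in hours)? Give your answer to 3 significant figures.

First-failure rate Σλ = 1/3630 + 1/5930 + 1/2410 + 1/1444 = 0.00155157.
By memorylessness the expected residual is 1/Σλ = 644.507 hours, regardless of the 666 already elapsed.

645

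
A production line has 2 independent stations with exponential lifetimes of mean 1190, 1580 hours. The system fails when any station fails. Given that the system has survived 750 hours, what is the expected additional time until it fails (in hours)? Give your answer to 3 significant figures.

First-failure rate Σλ = 1/1190 + 1/1580 = 0.00147325.
By memorylessness the expected residual is 1/Σλ = 678.773 hours, regardless of the 750 already elapsed.

679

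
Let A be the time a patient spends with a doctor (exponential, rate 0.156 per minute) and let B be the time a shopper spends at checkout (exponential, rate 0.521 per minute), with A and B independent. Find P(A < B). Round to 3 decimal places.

λ_1 = 0.156, λ_2 = 0.521.
For independent exponentials, P(A < B) = λ_1/(λ_1+λ_2) = 0.156/0.677 ≈ 0.230.

0.230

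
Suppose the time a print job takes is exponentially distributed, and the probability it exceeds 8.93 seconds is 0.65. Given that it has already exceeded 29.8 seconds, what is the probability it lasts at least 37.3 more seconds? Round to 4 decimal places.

0.1654

From e^(−λ·8.93) = 0.65, λ = −ln(0.65)/8.93 = 0.04824.
Memoryless: P(X > 29.8+37.3 | X > 29.8) = P(X > 37.3) = e^(−0.04824·37.3) ≈ 0.1654.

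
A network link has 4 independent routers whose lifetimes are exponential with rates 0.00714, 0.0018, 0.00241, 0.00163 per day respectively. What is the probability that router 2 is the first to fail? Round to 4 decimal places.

The time to first failure is exponential with rate Σλ = 0.00714 + 0.0018 + 0.00241 + 0.00163 = 0.01298.
P(router 2 first) = λ_2/Σλ = 0.0018/0.01298 ≈ 0.1387.

0.1387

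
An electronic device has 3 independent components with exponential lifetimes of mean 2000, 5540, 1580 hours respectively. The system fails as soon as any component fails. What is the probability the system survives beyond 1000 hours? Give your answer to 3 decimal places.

The first failure time is exponential with rate Σλ_i = 1/2000 + 1/5540 + 1/1580 = 0.00131342 per hour.
P(min > 1000) = e^(−0.00131342·1000) = e^(−1.3134) ≈ 0.269.

0.269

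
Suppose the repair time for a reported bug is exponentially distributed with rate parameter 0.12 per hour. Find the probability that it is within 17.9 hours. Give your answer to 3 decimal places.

0.883

P(X ≤ 17.9) = 1 − e^(−λ·17.9) = 1 − e^(−2.148) ≈ 0.883.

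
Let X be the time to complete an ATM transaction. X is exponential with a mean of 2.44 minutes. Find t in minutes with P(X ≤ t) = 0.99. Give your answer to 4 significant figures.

The rate is λ = 1/2.44 = 0.409836 per minute.
Set 1 − e^(−λt) = 0.99, so t = −ln(0.01)/λ = 4.6052/0.409836 ≈ 11.2366 minutes.

11.24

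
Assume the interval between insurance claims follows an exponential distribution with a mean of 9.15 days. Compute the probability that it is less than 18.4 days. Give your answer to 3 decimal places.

0.866

The rate is λ = 1/9.15 = 0.10929 per day.
P(X ≤ 18.4) = 1 − e^(−λ·18.4) = 1 − e^(−2.0109) ≈ 0.866.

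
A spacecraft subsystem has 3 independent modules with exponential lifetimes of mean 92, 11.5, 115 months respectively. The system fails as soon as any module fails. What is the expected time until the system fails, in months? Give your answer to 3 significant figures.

The first failure time is exponential with rate Σλ_i = 1/92 + 1/11.5 + 1/115 = 0.106522 per month.
E[min] = 1/Σλ = 1/0.106522 = 9.38776 months.

9.39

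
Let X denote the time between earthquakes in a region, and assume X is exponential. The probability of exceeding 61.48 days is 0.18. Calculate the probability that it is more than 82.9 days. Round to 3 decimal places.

0.099

e^(−λ·61.48) = 0.18 ⇒ λ = −ln(0.18)/61.48 = 0.027892.
P(X > 82.9) = e^(−0.027892·82.9) = e^(−2.3122) ≈ 0.099.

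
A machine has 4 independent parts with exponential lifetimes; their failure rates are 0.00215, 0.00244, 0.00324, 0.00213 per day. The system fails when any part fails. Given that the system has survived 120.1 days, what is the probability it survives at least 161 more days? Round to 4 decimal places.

0.2012

Time to first failure ~ Exp(Σλ) with Σλ = 0.00996.
By memorylessness, P(T > 120.1+161 | T > 120.1) = P(T > 161) = e^(−0.00996·161) ≈ 0.2012.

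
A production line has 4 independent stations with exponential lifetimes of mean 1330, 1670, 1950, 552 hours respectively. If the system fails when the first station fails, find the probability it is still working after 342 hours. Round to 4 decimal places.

The first failure time is exponential with rate Σλ_i = 1/1330 + 1/1670 + 1/1950 + 1/552 = 0.0036751 per hour.
P(min > 342) = e^(−0.0036751·342) = e^(−1.2569) ≈ 0.2845.

0.2845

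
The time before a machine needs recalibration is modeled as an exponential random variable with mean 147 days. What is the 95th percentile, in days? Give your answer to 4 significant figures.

440.4

The rate is λ = 1/147 = 0.00680272 per day.
Set 1 − e^(−λt) = 0.95, so t = −ln(0.05)/λ = 2.9957/0.00680272 ≈ 440.373 days.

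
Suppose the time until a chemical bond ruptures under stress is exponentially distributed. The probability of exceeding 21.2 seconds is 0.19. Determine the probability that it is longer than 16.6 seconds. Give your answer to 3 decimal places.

e^(−λ·21.2) = 0.19 ⇒ λ = −ln(0.19)/21.2 = 0.0783364.
P(X > 16.6) = e^(−0.0783364·16.6) = e^(−1.3004) ≈ 0.272.

0.272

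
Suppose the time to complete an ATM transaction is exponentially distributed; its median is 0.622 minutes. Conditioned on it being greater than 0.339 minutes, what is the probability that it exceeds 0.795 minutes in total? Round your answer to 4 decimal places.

0.6016

For an exponential, median = ln(2)/λ, so λ = ln 2 / 0.622 = 1.11438 per minute.
P(X > s+t | X > s) = e^(−λ(s+t))/e^(−λs) = e^(−λt), independent of s = 0.339.
P(X > 0.456) = e^(−0.50816) ≈ 0.6016.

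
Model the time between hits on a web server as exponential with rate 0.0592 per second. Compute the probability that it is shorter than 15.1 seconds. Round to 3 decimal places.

0.591

P(X ≤ 15.1) = 1 − e^(−λ·15.1) = 1 − e^(−0.89392) ≈ 0.591.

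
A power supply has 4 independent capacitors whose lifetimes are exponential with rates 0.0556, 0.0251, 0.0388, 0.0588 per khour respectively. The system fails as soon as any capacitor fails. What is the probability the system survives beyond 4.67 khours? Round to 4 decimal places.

0.4349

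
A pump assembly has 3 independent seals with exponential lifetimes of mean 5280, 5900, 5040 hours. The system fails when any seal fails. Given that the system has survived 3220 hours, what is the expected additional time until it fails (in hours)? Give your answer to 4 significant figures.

First-failure rate Σλ = 1/5280 + 1/5900 + 1/5040 = 0.000557298.
By memorylessness the expected residual is 1/Σλ = 1794.37 hours, regardless of the 3220 already elapsed.

1794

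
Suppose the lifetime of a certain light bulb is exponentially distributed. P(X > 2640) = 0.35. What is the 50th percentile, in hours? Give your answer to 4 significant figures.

e^(−λ·2640) = 0.35 ⇒ λ = −ln(0.35)/2640 = 0.00039766.
50th percentile: 1 − e^(−λt) = 0.5, t = −ln(0.5)/λ = 1743.07 hours.

1743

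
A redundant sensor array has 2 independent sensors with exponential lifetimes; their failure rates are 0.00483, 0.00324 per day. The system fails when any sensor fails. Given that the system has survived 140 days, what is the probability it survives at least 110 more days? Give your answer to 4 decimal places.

Time to first failure ~ Exp(Σλ) with Σλ = 0.00807.
By memorylessness, P(T > 140+110 | T > 140) = P(T > 110) = e^(−0.00807·110) ≈ 0.4116.

0.4116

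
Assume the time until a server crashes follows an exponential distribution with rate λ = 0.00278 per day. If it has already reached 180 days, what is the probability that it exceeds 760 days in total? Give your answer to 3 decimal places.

0.199

The exponential is memoryless, so the remaining time is again Exp(λ): the condition X > 180 is irrelevant.
P(X > 580) = e^(−1.6124) ≈ 0.199.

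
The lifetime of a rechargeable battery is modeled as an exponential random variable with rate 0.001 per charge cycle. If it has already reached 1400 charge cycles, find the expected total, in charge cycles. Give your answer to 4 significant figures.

By memorylessness, E[X | X > 1400] = 1400 + 1/λ = 1400 + 1000 = 2400 charge cycles.

2400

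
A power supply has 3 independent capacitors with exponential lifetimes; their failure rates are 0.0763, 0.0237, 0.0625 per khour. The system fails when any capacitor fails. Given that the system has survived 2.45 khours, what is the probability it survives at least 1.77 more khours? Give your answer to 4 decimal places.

Time to first failure ~ Exp(Σλ) with Σλ = 0.1625.
By memorylessness, P(T > 2.45+1.77 | T > 2.45) = P(T > 1.77) = e^(−0.1625·1.77) ≈ 0.7500.

0.7500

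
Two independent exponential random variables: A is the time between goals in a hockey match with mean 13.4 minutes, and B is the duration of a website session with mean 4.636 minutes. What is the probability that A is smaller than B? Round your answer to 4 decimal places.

λ_1 = 1/13.4 = 0.0746269, λ_2 = 1/4.636 = 0.215703.
For independent exponentials, P(A < B) = λ_1/(λ_1+λ_2) = 0.0746269/0.29033 ≈ 0.2570.

0.2570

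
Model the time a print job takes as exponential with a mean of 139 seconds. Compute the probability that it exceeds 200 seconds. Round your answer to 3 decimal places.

0.237

The rate is λ = 1/139 = 0.00719424 per second.
P(X > 200) = e^(−λ·200) = e^(−1.4388) ≈ 0.237.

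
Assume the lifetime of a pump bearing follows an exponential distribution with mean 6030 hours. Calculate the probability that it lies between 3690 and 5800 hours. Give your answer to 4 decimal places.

0.1601

The rate is λ = 1/6030 = 0.000165837 per hour.
P(3690 < X < 5800) = e^(−λ·3690) − e^(−λ·5800) = 0.54230 − 0.38218 ≈ 0.1601.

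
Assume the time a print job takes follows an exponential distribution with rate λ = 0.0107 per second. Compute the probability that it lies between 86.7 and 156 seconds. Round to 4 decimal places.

P(86.7 < X < 156) = e^(−λ·86.7) − e^(−λ·156) = 0.39547 − 0.18840 ≈ 0.2071.

0.2071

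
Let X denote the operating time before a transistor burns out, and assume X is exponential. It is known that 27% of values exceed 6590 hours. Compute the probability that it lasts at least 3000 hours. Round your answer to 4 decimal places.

e^(−λ·6590) = 0.27 ⇒ λ = −ln(0.27)/6590 = 0.000198685.
P(X > 3000) = e^(−0.000198685·3000) = e^(−0.59605) ≈ 0.5510.

0.5510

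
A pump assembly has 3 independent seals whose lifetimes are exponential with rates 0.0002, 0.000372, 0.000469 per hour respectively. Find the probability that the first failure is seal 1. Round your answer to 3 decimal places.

The time to first failure is exponential with rate Σλ = 0.0002 + 0.000372 + 0.000469 = 0.001041.
P(seal 1 first) = λ_1/Σλ = 0.0002/0.001041 ≈ 0.192.

0.192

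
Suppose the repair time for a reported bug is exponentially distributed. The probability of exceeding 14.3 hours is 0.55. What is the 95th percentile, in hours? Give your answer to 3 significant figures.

e^(−λ·14.3) = 0.55 ⇒ λ = −ln(0.55)/14.3 = 0.0418068.
95th percentile: 1 − e^(−λt) = 0.95, t = −ln(0.05)/λ = 71.6566 hours.

71.7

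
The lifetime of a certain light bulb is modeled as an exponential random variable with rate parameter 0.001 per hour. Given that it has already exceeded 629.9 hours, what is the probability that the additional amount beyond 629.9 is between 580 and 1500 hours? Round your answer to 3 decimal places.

Memoryless: the residual past 629.9 is again Exp(λ).
P(580 < residual < 1500) = e^(−λ·580) − e^(−λ·1500) = 0.55990 − 0.22313 ≈ 0.337.

0.337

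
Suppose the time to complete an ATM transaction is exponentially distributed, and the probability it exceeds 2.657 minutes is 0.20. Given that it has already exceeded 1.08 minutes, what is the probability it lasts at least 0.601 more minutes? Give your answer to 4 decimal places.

0.6949

From e^(−λ·2.657) = 0.20, λ = −ln(0.20)/2.657 = 0.605735.
Memoryless: P(X > 1.08+0.601 | X > 1.08) = P(X > 0.601) = e^(−0.605735·0.601) ≈ 0.6949.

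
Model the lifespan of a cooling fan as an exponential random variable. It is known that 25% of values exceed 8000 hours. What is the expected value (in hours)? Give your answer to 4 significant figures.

5771

e^(−λ·8000) = 0.25 ⇒ λ = −ln(0.25)/8000 = 0.000173287.
Mean = 1/λ = 5770.78 hours.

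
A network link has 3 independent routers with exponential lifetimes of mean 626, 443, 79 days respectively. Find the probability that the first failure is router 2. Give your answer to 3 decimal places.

Rates: λ_i = 1/mean_i → 0.00159744, 0.00225734, 0.0126582; Σλ = 0.016513.
P(router 2 first) = λ_2/Σλ = 0.00225734/0.016513 ≈ 0.137.

0.137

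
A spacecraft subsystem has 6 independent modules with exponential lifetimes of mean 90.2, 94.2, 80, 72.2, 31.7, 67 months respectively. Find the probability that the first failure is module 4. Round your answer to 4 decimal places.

Rates: λ_i = 1/mean_i → 0.0110865, 0.0106157, 0.0125, 0.0138504, 0.0315457, 0.0149254; Σλ = 0.0945237.
P(module 4 first) = λ_4/Σλ = 0.0138504/0.0945237 ≈ 0.1465.

0.1465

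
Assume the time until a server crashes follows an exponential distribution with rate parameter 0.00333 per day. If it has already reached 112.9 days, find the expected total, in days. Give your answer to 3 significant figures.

413

By memorylessness, E[X | X > 112.9] = 112.9 + 1/λ = 112.9 + 300.3 = 413.2 days.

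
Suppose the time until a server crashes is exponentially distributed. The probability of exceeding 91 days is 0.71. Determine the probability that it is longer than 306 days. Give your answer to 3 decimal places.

e^(−λ·91) = 0.71 ⇒ λ = −ln(0.71)/91 = 0.00376363.
P(X > 306) = e^(−0.00376363·306) = e^(−1.1517) ≈ 0.316.

0.316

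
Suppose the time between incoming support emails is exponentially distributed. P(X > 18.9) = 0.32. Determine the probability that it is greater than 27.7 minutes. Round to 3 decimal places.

e^(−λ·18.9) = 0.32 ⇒ λ = −ln(0.32)/18.9 = 0.0602875.
P(X > 27.7) = e^(−0.0602875·27.7) = e^(−1.67) ≈ 0.188.

0.188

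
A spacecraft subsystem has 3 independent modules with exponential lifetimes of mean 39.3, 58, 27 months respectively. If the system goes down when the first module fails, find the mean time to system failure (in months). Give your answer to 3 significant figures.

12.5

The first failure time is exponential with rate Σλ_i = 1/39.3 + 1/58 + 1/27 = 0.0797237 per month.
E[min] = 1/Σλ = 1/0.0797237 = 12.5433 months.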